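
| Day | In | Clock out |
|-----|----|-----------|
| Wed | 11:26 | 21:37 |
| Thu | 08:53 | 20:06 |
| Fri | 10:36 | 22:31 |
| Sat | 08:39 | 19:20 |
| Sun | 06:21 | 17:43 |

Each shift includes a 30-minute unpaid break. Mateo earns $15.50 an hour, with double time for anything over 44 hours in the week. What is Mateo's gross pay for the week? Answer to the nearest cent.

Wed: 11:26–21:37 = 10 h 11 min; less 30 min break → 9 h 41 min
Thu: 08:53–20:06 = 11 h 13 min; less 30 min break → 10 h 43 min
Fri: 10:36–22:31 = 11 h 55 min; less 30 min break → 11 h 25 min
Sat: 08:39–19:20 = 10 h 41 min; less 30 min break → 10 h 11 min
Sun: 06:21–17:43 = 11 h 22 min; less 30 min break → 10 h 52 min
Total worked: 52 h 52 min = 3172 min.
Regular 44 h 0 min = 2640 min at $15.50/h; overtime 8 h 52 min = 532 min at $31.00/h.
Pay = (2640 × $15.50 + 532 × $31.00) ÷ 60 = $956.87.

$956.87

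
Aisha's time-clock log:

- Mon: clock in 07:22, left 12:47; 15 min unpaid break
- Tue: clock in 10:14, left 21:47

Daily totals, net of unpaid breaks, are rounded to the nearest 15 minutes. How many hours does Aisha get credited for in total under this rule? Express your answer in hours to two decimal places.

16.75 hours

Mon: 07:22–12:47 = 5 h 25 min − 15 min = 5 h 10 min → rounds to 5 h 15 min
Tue: 10:14–21:47 = 11 h 33 min → rounds to 11 h 30 min
Total credited: 16 h 45 min.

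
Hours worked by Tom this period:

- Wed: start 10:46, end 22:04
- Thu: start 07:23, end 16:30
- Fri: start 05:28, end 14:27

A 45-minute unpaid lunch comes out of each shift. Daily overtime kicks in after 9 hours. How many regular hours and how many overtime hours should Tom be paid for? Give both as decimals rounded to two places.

Regular 25.60 hours, overtime 1.55 hours

Wed: 10:46–22:04 = 11 h 18 min; less 45 min break → 10 h 33 min
Thu: 07:23–16:30 = 9 h 7 min; less 45 min break → 8 h 22 min
Fri: 05:28–14:27 = 8 h 59 min; less 45 min break → 8 h 14 min
Wed reg 9 h 0 min / OT 1 h 33 min; Thu reg 8 h 22 min / OT 0 h 0 min; Fri reg 8 h 14 min / OT 0 h 0 min.
Totals: regular 25 h 36 min, overtime 1 h 33 min.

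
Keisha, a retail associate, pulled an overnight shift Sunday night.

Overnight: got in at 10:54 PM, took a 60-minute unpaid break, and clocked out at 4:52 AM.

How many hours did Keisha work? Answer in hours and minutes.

Overnight: 10:54 PM → midnight = 1 h 6 min; midnight → 4:52 AM = 4 h 52 min; span 5 h 58 min; less 60 min break → 4 h 58 min

4 h 58 min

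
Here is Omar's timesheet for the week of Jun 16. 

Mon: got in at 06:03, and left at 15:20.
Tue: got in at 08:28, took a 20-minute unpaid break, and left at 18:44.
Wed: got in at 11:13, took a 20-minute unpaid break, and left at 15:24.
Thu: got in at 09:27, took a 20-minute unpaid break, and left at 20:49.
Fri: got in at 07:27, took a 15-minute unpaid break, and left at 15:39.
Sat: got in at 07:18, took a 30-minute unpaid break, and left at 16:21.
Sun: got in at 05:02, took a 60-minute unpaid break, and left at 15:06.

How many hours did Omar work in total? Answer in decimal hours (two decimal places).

Mon: 06:03–15:20 = 9 h 17 min
Tue: 08:28–18:44 = 10 h 16 min; less 20 min break → 9 h 56 min
Wed: 11:13–15:24 = 4 h 11 min; less 20 min break → 3 h 51 min
Thu: 09:27–20:49 = 11 h 22 min; less 20 min break → 11 h 2 min
Fri: 07:27–15:39 = 8 h 12 min; less 15 min break → 7 h 57 min
Sat: 07:18–16:21 = 9 h 3 min; less 30 min break → 8 h 33 min
Sun: 05:02–15:06 = 10 h 4 min; less 60 min break → 9 h 4 min
Total: 9 h 17 min + 9 h 56 min + 3 h 51 min + 11 h 2 min + 7 h 57 min + 8 h 33 min + 9 h 4 min = 59 h 40 min.

59.67 hours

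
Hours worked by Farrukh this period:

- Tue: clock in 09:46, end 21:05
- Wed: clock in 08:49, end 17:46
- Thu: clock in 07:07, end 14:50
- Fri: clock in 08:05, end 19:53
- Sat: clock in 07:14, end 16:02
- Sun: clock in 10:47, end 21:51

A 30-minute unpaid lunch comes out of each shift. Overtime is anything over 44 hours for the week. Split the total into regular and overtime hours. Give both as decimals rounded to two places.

Regular 44.00 hours, overtime 12.65 hours

Tue: 09:46–21:05 = 11 h 19 min; less 30 min break → 10 h 49 min
Wed: 08:49–17:46 = 8 h 57 min; less 30 min break → 8 h 27 min
Thu: 07:07–14:50 = 7 h 43 min; less 30 min break → 7 h 13 min
Fri: 08:05–19:53 = 11 h 48 min; less 30 min break → 11 h 18 min
Sat: 07:14–16:02 = 8 h 48 min; less 30 min break → 8 h 18 min
Sun: 10:47–21:51 = 11 h 4 min; less 30 min break → 10 h 34 min
Total worked: 56 h 39 min = 56.65 h.
Threshold 44 h → overtime 12 h 39 min, regular 44 h 0 min.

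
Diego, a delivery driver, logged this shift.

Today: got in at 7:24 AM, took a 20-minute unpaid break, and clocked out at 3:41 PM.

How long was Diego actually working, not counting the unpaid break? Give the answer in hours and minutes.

Today: 7:24 AM–3:41 PM = 8 h 17 min; less 20 min break → 7 h 57 min

7 h 57 min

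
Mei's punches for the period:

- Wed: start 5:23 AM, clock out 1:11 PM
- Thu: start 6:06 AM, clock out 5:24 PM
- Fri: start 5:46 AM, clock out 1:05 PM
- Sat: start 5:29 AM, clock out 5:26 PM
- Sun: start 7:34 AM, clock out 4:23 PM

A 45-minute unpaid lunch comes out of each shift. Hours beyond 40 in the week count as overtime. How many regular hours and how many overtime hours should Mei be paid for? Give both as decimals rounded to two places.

Wed: 5:23 AM–1:11 PM = 7 h 48 min; less 45 min break → 7 h 3 min
Thu: 6:06 AM–5:24 PM = 11 h 18 min; less 45 min break → 10 h 33 min
Fri: 5:46 AM–1:05 PM = 7 h 19 min; less 45 min break → 6 h 34 min
Sat: 5:29 AM–5:26 PM = 11 h 57 min; less 45 min break → 11 h 12 min
Sun: 7:34 AM–4:23 PM = 8 h 49 min; less 45 min break → 8 h 4 min
Total worked: 43 h 26 min = 43.43 h.
Threshold 40 h → overtime 3 h 26 min, regular 40 h 0 min.

Regular 40.00 hours, overtime 3.43 hours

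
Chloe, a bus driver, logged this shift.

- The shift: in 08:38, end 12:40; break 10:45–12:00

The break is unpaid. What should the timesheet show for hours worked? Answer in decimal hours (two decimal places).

2.78 hours

The shift: 08:38–12:40 = 4 h 2 min; less 75 min break → 2 h 47 min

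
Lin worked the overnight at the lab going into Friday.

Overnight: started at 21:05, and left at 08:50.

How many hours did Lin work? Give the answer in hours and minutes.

Overnight: 21:05 → midnight = 2 h 55 min; midnight → 08:50 = 8 h 50 min; span 11 h 45 min

11 h 45 min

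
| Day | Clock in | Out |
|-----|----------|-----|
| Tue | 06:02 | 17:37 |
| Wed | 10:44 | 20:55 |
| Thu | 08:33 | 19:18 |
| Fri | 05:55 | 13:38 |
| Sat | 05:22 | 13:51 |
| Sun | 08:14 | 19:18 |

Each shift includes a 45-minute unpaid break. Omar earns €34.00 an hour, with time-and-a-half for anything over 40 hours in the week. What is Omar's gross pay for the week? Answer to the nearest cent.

Tue: 06:02–17:37 = 11 h 35 min; less 45 min break → 10 h 50 min
Wed: 10:44–20:55 = 10 h 11 min; less 45 min break → 9 h 26 min
Thu: 08:33–19:18 = 10 h 45 min; less 45 min break → 10 h 0 min
Fri: 05:55–13:38 = 7 h 43 min; less 45 min break → 6 h 58 min
Sat: 05:22–13:51 = 8 h 29 min; less 45 min break → 7 h 44 min
Sun: 08:14–19:18 = 11 h 4 min; less 45 min break → 10 h 19 min
Total worked: 55 h 17 min = 3317 min.
Regular 40 h 0 min = 2400 min at €34.00/h; overtime 15 h 17 min = 917 min at €51.00/h.
Pay = (2400 × €34.00 + 917 × €51.00) ÷ 60 = €2139.45.

€2139.45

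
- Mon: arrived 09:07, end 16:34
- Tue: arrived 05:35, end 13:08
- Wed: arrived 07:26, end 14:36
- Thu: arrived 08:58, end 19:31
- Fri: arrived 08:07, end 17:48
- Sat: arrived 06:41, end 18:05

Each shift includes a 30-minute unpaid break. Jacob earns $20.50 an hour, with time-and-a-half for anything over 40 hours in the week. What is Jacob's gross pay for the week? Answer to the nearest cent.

$1152.10

Mon: 09:07–16:34 = 7 h 27 min; less 30 min break → 6 h 57 min
Tue: 05:35–13:08 = 7 h 33 min; less 30 min break → 7 h 3 min
Wed: 07:26–14:36 = 7 h 10 min; less 30 min break → 6 h 40 min
Thu: 08:58–19:31 = 10 h 33 min; less 30 min break → 10 h 3 min
Fri: 08:07–17:48 = 9 h 41 min; less 30 min break → 9 h 11 min
Sat: 06:41–18:05 = 11 h 24 min; less 30 min break → 10 h 54 min
Total worked: 50 h 48 min = 3048 min.
Regular 40 h 0 min = 2400 min at $20.50/h; overtime 10 h 48 min = 648 min at $30.75/h.
Pay = (2400 × $20.50 + 648 × $30.75) ÷ 60 = $1152.10.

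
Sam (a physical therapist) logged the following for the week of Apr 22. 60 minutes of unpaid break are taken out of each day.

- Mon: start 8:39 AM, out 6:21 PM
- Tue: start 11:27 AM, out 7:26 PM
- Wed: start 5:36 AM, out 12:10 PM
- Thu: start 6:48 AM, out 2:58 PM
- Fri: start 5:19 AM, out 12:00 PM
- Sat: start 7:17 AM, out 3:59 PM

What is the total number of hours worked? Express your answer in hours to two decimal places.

41.80 hours

Mon: 8:39 AM–6:21 PM = 9 h 42 min; less 60 min break → 8 h 42 min
Tue: 11:27 AM–7:26 PM = 7 h 59 min; less 60 min break → 6 h 59 min
Wed: 5:36 AM–12:10 PM = 6 h 34 min; less 60 min break → 5 h 34 min
Thu: 6:48 AM–2:58 PM = 8 h 10 min; less 60 min break → 7 h 10 min
Fri: 5:19 AM–12:00 PM = 6 h 41 min; less 60 min break → 5 h 41 min
Sat: 7:17 AM–3:59 PM = 8 h 42 min; less 60 min break → 7 h 42 min
Total: 8 h 42 min + 6 h 59 min + 5 h 34 min + 7 h 10 min + 5 h 41 min + 7 h 42 min = 41 h 48 min.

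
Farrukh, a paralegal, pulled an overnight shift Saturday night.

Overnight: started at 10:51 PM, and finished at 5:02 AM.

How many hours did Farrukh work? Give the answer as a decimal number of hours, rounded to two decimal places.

Overnight: 10:51 PM → midnight = 1 h 9 min; midnight → 5:02 AM = 5 h 2 min; span 6 h 11 min

6.18 hours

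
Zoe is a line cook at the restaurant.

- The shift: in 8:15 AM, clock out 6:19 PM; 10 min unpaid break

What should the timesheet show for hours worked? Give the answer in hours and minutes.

The shift: 8:15 AM–6:19 PM = 10 h 4 min; less 10 min break → 9 h 54 min

9 h 54 min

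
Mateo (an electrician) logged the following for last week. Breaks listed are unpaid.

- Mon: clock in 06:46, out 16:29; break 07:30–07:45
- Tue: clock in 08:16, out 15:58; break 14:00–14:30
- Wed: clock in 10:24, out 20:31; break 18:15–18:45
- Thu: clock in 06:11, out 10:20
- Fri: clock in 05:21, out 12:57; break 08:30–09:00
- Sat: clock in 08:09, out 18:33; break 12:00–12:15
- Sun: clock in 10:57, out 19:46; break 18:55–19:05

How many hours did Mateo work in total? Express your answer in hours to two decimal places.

Mon: 06:46–16:29 = 9 h 43 min; less 15 min break → 9 h 28 min
Tue: 08:16–15:58 = 7 h 42 min; less 30 min break → 7 h 12 min
Wed: 10:24–20:31 = 10 h 7 min; less 30 min break → 9 h 37 min
Thu: 06:11–10:20 = 4 h 9 min
Fri: 05:21–12:57 = 7 h 36 min; less 30 min break → 7 h 6 min
Sat: 08:09–18:33 = 10 h 24 min; less 15 min break → 10 h 9 min
Sun: 10:57–19:46 = 8 h 49 min; less 10 min break → 8 h 39 min
Total: 9 h 28 min + 7 h 12 min + 9 h 37 min + 4 h 9 min + 7 h 6 min + 10 h 9 min + 8 h 39 min = 56 h 20 min.

56.33 hours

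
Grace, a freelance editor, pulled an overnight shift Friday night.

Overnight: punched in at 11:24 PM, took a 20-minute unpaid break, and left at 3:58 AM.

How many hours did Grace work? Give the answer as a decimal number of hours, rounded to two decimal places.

4.23 hours

Overnight: 11:24 PM → midnight = 0 h 36 min; midnight → 3:58 AM = 3 h 58 min; span 4 h 34 min; less 20 min break → 4 h 14 min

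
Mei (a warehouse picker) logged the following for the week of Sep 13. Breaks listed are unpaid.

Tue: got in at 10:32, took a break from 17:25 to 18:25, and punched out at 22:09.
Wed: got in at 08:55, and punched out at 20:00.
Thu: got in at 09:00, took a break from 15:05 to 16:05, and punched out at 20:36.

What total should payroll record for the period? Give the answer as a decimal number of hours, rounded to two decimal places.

32.30 hours

Tue: 10:32–22:09 = 11 h 37 min; less 60 min break → 10 h 37 min
Wed: 08:55–20:00 = 11 h 5 min
Thu: 09:00–20:36 = 11 h 36 min; less 60 min break → 10 h 36 min
Total: 10 h 37 min + 11 h 5 min + 10 h 36 min = 32 h 18 min.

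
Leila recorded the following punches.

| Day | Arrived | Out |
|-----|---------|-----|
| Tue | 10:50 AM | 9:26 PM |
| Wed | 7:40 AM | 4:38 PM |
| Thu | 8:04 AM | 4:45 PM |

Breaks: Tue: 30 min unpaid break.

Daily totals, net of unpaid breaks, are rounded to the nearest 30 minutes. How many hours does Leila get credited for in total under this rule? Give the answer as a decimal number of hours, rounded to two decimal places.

27.50 hours

Tue: 10:50 AM–9:26 PM = 10 h 36 min − 30 min = 10 h 6 min → rounds to 10 h 0 min
Wed: 7:40 AM–4:38 PM = 8 h 58 min → rounds to 9 h 0 min
Thu: 8:04 AM–4:45 PM = 8 h 41 min → rounds to 8 h 30 min
Total credited: 27 h 30 min.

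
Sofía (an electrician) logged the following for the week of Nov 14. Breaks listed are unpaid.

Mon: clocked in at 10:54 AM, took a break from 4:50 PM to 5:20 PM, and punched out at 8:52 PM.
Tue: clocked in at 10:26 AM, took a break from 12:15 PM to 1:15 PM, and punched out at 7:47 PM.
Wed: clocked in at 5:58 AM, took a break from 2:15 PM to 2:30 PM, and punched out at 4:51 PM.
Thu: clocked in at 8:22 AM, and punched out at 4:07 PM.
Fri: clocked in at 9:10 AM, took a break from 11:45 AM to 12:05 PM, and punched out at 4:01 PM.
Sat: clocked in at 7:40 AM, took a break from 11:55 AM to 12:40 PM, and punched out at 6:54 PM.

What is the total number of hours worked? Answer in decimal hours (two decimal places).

Mon: 10:54 AM–8:52 PM = 9 h 58 min; less 30 min break → 9 h 28 min
Tue: 10:26 AM–7:47 PM = 9 h 21 min; less 60 min break → 8 h 21 min
Wed: 5:58 AM–4:51 PM = 10 h 53 min; less 15 min break → 10 h 38 min
Thu: 8:22 AM–4:07 PM = 7 h 45 min
Fri: 9:10 AM–4:01 PM = 6 h 51 min; less 20 min break → 6 h 31 min
Sat: 7:40 AM–6:54 PM = 11 h 14 min; less 45 min break → 10 h 29 min
Total: 9 h 28 min + 8 h 21 min + 10 h 38 min + 7 h 45 min + 6 h 31 min + 10 h 29 min = 53 h 12 min.

53.20 hours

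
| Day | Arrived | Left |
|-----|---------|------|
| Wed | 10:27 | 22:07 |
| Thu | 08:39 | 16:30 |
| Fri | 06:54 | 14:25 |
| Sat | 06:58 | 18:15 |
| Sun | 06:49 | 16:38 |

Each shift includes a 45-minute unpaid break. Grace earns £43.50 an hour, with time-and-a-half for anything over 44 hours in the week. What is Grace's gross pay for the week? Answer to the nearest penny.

£1939.01

Wed: 10:27–22:07 = 11 h 40 min; less 45 min break → 10 h 55 min
Thu: 08:39–16:30 = 7 h 51 min; less 45 min break → 7 h 6 min
Fri: 06:54–14:25 = 7 h 31 min; less 45 min break → 6 h 46 min
Sat: 06:58–18:15 = 11 h 17 min; less 45 min break → 10 h 32 min
Sun: 06:49–16:38 = 9 h 49 min; less 45 min break → 9 h 4 min
Total worked: 44 h 23 min = 2663 min.
Regular 44 h 0 min = 2640 min at £43.50/h; overtime 0 h 23 min = 23 min at £65.25/h.
Pay = (2640 × £43.50 + 23 × £65.25) ÷ 60 = £1939.01.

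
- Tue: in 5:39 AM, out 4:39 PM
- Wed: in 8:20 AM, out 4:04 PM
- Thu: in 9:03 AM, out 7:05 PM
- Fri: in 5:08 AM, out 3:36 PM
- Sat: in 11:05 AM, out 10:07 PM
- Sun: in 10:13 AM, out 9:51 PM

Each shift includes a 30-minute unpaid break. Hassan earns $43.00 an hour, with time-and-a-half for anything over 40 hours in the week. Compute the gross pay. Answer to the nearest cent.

Tue: 5:39 AM–4:39 PM = 11 h 0 min; less 30 min break → 10 h 30 min
Wed: 8:20 AM–4:04 PM = 7 h 44 min; less 30 min break → 7 h 14 min
Thu: 9:03 AM–7:05 PM = 10 h 2 min; less 30 min break → 9 h 32 min
Fri: 5:08 AM–3:36 PM = 10 h 28 min; less 30 min break → 9 h 58 min
Sat: 11:05 AM–10:07 PM = 11 h 2 min; less 30 min break → 10 h 32 min
Sun: 10:13 AM–9:51 PM = 11 h 38 min; less 30 min break → 11 h 8 min
Total worked: 58 h 54 min = 3534 min.
Regular 40 h 0 min = 2400 min at $43.00/h; overtime 18 h 54 min = 1134 min at $64.50/h.
Pay = (2400 × $43.00 + 1134 × $64.50) ÷ 60 = $2939.05.

$2939.05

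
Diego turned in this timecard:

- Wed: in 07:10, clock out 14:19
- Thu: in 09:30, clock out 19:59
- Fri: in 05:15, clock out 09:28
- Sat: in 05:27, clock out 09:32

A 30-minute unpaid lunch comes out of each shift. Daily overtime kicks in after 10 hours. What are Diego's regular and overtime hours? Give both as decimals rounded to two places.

Regular 23.93 hours, overtime 0.00 hours

Wed: 07:10–14:19 = 7 h 9 min; less 30 min break → 6 h 39 min
Thu: 09:30–19:59 = 10 h 29 min; less 30 min break → 9 h 59 min
Fri: 05:15–09:28 = 4 h 13 min; less 30 min break → 3 h 43 min
Sat: 05:27–09:32 = 4 h 5 min; less 30 min break → 3 h 35 min
Wed reg 6 h 39 min / OT 0 h 0 min; Thu reg 9 h 59 min / OT 0 h 0 min; Fri reg 3 h 43 min / OT 0 h 0 min; Sat reg 3 h 35 min / OT 0 h 0 min.
Totals: regular 23 h 56 min, overtime 0 h 0 min.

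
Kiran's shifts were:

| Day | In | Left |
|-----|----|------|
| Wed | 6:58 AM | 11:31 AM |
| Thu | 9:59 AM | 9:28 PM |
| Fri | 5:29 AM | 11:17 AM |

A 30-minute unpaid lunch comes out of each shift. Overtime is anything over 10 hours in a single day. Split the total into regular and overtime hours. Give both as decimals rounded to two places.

Regular 19.35 hours, overtime 0.98 hours

Wed: 6:58 AM–11:31 AM = 4 h 33 min; less 30 min break → 4 h 3 min
Thu: 9:59 AM–9:28 PM = 11 h 29 min; less 30 min break → 10 h 59 min
Fri: 5:29 AM–11:17 AM = 5 h 48 min; less 30 min break → 5 h 18 min
Wed reg 4 h 3 min / OT 0 h 0 min; Thu reg 10 h 0 min / OT 0 h 59 min; Fri reg 5 h 18 min / OT 0 h 0 min.
Totals: regular 19 h 21 min, overtime 0 h 59 min.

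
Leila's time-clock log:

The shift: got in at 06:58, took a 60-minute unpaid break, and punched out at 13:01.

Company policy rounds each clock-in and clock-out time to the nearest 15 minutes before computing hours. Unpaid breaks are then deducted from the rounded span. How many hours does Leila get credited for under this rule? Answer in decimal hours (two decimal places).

5.00 hours

The shift: in 06:58→07:00, out 13:01→13:00; 6 h 0 min − 60 min = 5 h 0 min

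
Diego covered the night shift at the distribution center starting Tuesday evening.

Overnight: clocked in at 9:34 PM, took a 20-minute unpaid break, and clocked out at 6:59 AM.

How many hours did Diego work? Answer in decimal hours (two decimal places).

Overnight: 9:34 PM → midnight = 2 h 26 min; midnight → 6:59 AM = 6 h 59 min; span 9 h 25 min; less 20 min break → 9 h 5 min

9.08 hours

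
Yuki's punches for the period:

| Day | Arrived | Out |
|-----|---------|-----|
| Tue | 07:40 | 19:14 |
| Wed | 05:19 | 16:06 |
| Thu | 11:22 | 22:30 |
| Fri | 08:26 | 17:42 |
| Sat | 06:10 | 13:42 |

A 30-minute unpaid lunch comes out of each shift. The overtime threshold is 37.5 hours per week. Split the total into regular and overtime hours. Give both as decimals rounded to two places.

Regular 37.50 hours, overtime 10.28 hours

Tue: 07:40–19:14 = 11 h 34 min; less 30 min break → 11 h 4 min
Wed: 05:19–16:06 = 10 h 47 min; less 30 min break → 10 h 17 min
Thu: 11:22–22:30 = 11 h 8 min; less 30 min break → 10 h 38 min
Fri: 08:26–17:42 = 9 h 16 min; less 30 min break → 8 h 46 min
Sat: 06:10–13:42 = 7 h 32 min; less 30 min break → 7 h 2 min
Total worked: 47 h 47 min = 47.78 h.
Threshold 37.5 h → overtime 10 h 17 min, regular 37 h 30 min.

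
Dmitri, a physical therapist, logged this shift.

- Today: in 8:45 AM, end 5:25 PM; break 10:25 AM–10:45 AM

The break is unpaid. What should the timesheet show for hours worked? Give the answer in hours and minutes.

Today: 8:45 AM–5:25 PM = 8 h 40 min; less 20 min break → 8 h 20 min

8 h 20 min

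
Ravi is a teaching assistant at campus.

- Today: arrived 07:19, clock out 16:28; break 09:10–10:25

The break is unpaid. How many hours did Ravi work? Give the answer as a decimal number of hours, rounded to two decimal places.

7.90 hours

Today: 07:19–16:28 = 9 h 9 min; less 75 min break → 7 h 54 min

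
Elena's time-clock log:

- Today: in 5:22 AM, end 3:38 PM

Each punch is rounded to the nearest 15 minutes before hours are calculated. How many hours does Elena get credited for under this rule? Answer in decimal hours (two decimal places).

10.50 hours

Today: in 5:22 AM→5:15 AM, out 3:38 PM→3:45 PM; 10 h 30 min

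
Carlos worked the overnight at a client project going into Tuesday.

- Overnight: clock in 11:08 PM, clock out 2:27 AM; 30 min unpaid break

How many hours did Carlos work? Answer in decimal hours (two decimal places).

2.82 hours

Overnight: 11:08 PM → midnight = 0 h 52 min; midnight → 2:27 AM = 2 h 27 min; span 3 h 19 min; less 30 min break → 2 h 49 min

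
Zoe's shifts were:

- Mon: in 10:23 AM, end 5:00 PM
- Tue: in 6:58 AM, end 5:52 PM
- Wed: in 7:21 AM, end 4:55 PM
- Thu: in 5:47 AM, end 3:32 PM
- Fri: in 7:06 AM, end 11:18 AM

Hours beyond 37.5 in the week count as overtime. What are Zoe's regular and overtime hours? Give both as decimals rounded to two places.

Regular 37.50 hours, overtime 3.53 hours

Mon: 10:23 AM–5:00 PM = 6 h 37 min
Tue: 6:58 AM–5:52 PM = 10 h 54 min
Wed: 7:21 AM–4:55 PM = 9 h 34 min
Thu: 5:47 AM–3:32 PM = 9 h 45 min
Fri: 7:06 AM–11:18 AM = 4 h 12 min
Total worked: 41 h 2 min = 41.03 h.
Threshold 37.5 h → overtime 3 h 32 min, regular 37 h 30 min.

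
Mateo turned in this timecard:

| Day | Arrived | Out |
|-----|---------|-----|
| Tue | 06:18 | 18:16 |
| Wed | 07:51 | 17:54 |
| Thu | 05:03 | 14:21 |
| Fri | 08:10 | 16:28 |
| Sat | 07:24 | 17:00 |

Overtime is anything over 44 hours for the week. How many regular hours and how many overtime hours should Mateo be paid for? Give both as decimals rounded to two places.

Regular 44.00 hours, overtime 5.22 hours

Tue: 06:18–18:16 = 11 h 58 min
Wed: 07:51–17:54 = 10 h 3 min
Thu: 05:03–14:21 = 9 h 18 min
Fri: 08:10–16:28 = 8 h 18 min
Sat: 07:24–17:00 = 9 h 36 min
Total worked: 49 h 13 min = 49.22 h.
Threshold 44 h → overtime 5 h 13 min, regular 44 h 0 min.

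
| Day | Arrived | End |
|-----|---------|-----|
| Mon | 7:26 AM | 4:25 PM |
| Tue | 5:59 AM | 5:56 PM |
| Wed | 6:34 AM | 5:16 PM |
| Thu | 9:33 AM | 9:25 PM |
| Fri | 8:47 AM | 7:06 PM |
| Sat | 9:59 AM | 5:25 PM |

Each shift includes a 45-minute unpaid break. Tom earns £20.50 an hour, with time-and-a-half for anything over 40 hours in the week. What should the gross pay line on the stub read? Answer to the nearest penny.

Mon: 7:26 AM–4:25 PM = 8 h 59 min; less 45 min break → 8 h 14 min
Tue: 5:59 AM–5:56 PM = 11 h 57 min; less 45 min break → 11 h 12 min
Wed: 6:34 AM–5:16 PM = 10 h 42 min; less 45 min break → 9 h 57 min
Thu: 9:33 AM–9:25 PM = 11 h 52 min; less 45 min break → 11 h 7 min
Fri: 8:47 AM–7:06 PM = 10 h 19 min; less 45 min break → 9 h 34 min
Sat: 9:59 AM–5:25 PM = 7 h 26 min; less 45 min break → 6 h 41 min
Total worked: 56 h 45 min = 3405 min.
Regular 40 h 0 min = 2400 min at £20.50/h; overtime 16 h 45 min = 1005 min at £30.75/h.
Pay = (2400 × £20.50 + 1005 × £30.75) ÷ 60 = £1335.06.

£1335.06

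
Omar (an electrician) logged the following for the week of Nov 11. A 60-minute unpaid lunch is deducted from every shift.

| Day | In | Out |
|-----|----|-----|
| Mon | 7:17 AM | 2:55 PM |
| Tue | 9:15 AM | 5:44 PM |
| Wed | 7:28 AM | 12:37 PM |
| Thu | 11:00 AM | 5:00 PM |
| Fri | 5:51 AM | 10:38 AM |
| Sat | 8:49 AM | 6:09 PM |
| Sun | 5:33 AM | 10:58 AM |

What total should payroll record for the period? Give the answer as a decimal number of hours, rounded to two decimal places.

39.80 hours

Mon: 7:17 AM–2:55 PM = 7 h 38 min; less 60 min break → 6 h 38 min
Tue: 9:15 AM–5:44 PM = 8 h 29 min; less 60 min break → 7 h 29 min
Wed: 7:28 AM–12:37 PM = 5 h 9 min; less 60 min break → 4 h 9 min
Thu: 11:00 AM–5:00 PM = 6 h 0 min; less 60 min break → 5 h 0 min
Fri: 5:51 AM–10:38 AM = 4 h 47 min; less 60 min break → 3 h 47 min
Sat: 8:49 AM–6:09 PM = 9 h 20 min; less 60 min break → 8 h 20 min
Sun: 5:33 AM–10:58 AM = 5 h 25 min; less 60 min break → 4 h 25 min
Total: 6 h 38 min + 7 h 29 min + 4 h 9 min + 5 h 0 min + 3 h 47 min + 8 h 20 min + 4 h 25 min = 39 h 48 min.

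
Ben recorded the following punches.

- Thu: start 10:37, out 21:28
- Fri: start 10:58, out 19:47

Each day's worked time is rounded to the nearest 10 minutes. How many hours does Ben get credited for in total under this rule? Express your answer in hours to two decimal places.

19.67 hours

Thu: 10:37–21:28 = 10 h 51 min → rounds to 10 h 50 min
Fri: 10:58–19:47 = 8 h 49 min → rounds to 8 h 50 min
Total credited: 19 h 40 min.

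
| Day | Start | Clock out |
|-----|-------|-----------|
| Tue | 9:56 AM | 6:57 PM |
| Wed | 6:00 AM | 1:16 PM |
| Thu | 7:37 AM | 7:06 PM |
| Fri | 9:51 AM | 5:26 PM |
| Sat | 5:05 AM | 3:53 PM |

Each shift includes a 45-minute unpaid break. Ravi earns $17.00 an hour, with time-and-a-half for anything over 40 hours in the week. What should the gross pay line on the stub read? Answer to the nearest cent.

$741.20

Tue: 9:56 AM–6:57 PM = 9 h 1 min; less 45 min break → 8 h 16 min
Wed: 6:00 AM–1:16 PM = 7 h 16 min; less 45 min break → 6 h 31 min
Thu: 7:37 AM–7:06 PM = 11 h 29 min; less 45 min break → 10 h 44 min
Fri: 9:51 AM–5:26 PM = 7 h 35 min; less 45 min break → 6 h 50 min
Sat: 5:05 AM–3:53 PM = 10 h 48 min; less 45 min break → 10 h 3 min
Total worked: 42 h 24 min = 2544 min.
Regular 40 h 0 min = 2400 min at $17.00/h; overtime 2 h 24 min = 144 min at $25.50/h.
Pay = (2400 × $17.00 + 144 × $25.50) ÷ 60 = $741.20.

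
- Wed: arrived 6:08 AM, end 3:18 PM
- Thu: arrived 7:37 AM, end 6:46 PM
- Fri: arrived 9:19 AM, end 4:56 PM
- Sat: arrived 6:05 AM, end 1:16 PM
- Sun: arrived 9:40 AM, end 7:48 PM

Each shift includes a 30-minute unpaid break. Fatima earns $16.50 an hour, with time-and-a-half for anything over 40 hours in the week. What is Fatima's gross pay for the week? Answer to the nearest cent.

$728.06

Wed: 6:08 AM–3:18 PM = 9 h 10 min; less 30 min break → 8 h 40 min
Thu: 7:37 AM–6:46 PM = 11 h 9 min; less 30 min break → 10 h 39 min
Fri: 9:19 AM–4:56 PM = 7 h 37 min; less 30 min break → 7 h 7 min
Sat: 6:05 AM–1:16 PM = 7 h 11 min; less 30 min break → 6 h 41 min
Sun: 9:40 AM–7:48 PM = 10 h 8 min; less 30 min break → 9 h 38 min
Total worked: 42 h 45 min = 2565 min.
Regular 40 h 0 min = 2400 min at $16.50/h; overtime 2 h 45 min = 165 min at $24.75/h.
Pay = (2400 × $16.50 + 165 × $24.75) ÷ 60 = $728.06.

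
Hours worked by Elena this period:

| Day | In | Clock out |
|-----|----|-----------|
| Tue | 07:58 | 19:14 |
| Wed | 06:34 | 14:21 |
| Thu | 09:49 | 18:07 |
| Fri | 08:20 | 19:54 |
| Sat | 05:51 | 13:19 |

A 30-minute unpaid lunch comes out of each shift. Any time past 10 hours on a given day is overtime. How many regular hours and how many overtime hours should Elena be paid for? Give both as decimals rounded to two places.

Tue: 07:58–19:14 = 11 h 16 min; less 30 min break → 10 h 46 min
Wed: 06:34–14:21 = 7 h 47 min; less 30 min break → 7 h 17 min
Thu: 09:49–18:07 = 8 h 18 min; less 30 min break → 7 h 48 min
Fri: 08:20–19:54 = 11 h 34 min; less 30 min break → 11 h 4 min
Sat: 05:51–13:19 = 7 h 28 min; less 30 min break → 6 h 58 min
Tue reg 10 h 0 min / OT 0 h 46 min; Wed reg 7 h 17 min / OT 0 h 0 min; Thu reg 7 h 48 min / OT 0 h 0 min; Fri reg 10 h 0 min / OT 1 h 4 min; Sat reg 6 h 58 min / OT 0 h 0 min.
Totals: regular 42 h 3 min, overtime 1 h 50 min.

Regular 42.05 hours, overtime 1.83 hours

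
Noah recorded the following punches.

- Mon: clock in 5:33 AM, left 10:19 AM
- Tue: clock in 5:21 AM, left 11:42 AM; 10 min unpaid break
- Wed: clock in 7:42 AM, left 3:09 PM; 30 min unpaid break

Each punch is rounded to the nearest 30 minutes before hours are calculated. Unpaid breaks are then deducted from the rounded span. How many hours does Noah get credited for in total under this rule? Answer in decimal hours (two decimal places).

Mon: in 5:33 AM→5:30 AM, out 10:19 AM→10:30 AM; 5 h 0 min
Tue: in 5:21 AM→5:30 AM, out 11:42 AM→11:30 AM; 6 h 0 min − 10 min = 5 h 50 min
Wed: in 7:42 AM→7:30 AM, out 3:09 PM→3:00 PM; 7 h 30 min − 30 min = 7 h 0 min
Total credited: 17 h 50 min.

17.83 hours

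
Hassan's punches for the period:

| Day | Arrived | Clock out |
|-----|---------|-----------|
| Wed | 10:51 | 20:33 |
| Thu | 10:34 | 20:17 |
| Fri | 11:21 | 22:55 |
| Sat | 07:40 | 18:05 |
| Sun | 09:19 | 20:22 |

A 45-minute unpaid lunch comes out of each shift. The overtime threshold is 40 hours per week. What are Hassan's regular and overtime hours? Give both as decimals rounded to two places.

Regular 40.00 hours, overtime 8.70 hours

Wed: 10:51–20:33 = 9 h 42 min; less 45 min break → 8 h 57 min
Thu: 10:34–20:17 = 9 h 43 min; less 45 min break → 8 h 58 min
Fri: 11:21–22:55 = 11 h 34 min; less 45 min break → 10 h 49 min
Sat: 07:40–18:05 = 10 h 25 min; less 45 min break → 9 h 40 min
Sun: 09:19–20:22 = 11 h 3 min; less 45 min break → 10 h 18 min
Total worked: 48 h 42 min = 48.70 h.
Threshold 40 h → overtime 8 h 42 min, regular 40 h 0 min.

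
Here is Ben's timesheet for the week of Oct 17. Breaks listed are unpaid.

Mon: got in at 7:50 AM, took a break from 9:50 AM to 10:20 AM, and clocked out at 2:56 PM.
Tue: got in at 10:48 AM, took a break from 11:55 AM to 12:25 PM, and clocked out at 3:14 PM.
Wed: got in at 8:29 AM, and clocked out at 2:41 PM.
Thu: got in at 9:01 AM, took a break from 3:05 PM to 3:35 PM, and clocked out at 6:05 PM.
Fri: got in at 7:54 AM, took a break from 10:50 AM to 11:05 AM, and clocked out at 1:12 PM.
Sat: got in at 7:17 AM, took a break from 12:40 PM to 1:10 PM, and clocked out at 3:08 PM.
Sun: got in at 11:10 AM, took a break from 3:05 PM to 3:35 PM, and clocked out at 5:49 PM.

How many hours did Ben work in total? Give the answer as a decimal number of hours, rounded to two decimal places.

43.85 hours

Mon: 7:50 AM–2:56 PM = 7 h 6 min; less 30 min break → 6 h 36 min
Tue: 10:48 AM–3:14 PM = 4 h 26 min; less 30 min break → 3 h 56 min
Wed: 8:29 AM–2:41 PM = 6 h 12 min
Thu: 9:01 AM–6:05 PM = 9 h 4 min; less 30 min break → 8 h 34 min
Fri: 7:54 AM–1:12 PM = 5 h 18 min; less 15 min break → 5 h 3 min
Sat: 7:17 AM–3:08 PM = 7 h 51 min; less 30 min break → 7 h 21 min
Sun: 11:10 AM–5:49 PM = 6 h 39 min; less 30 min break → 6 h 9 min
Total: 6 h 36 min + 3 h 56 min + 6 h 12 min + 8 h 34 min + 5 h 3 min + 7 h 21 min + 6 h 9 min = 43 h 51 min.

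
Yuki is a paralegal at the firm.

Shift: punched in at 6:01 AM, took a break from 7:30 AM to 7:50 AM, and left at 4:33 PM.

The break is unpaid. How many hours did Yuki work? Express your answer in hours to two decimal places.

Shift: 6:01 AM–4:33 PM = 10 h 32 min; less 20 min break → 10 h 12 min

10.20 hours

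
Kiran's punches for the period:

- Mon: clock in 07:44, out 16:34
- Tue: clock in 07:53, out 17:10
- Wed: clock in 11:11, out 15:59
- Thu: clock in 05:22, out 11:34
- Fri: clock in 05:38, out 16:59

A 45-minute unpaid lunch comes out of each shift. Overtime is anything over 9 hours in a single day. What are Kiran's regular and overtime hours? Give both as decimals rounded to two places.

Regular 35.12 hours, overtime 1.60 hours

Mon: 07:44–16:34 = 8 h 50 min; less 45 min break → 8 h 5 min
Tue: 07:53–17:10 = 9 h 17 min; less 45 min break → 8 h 32 min
Wed: 11:11–15:59 = 4 h 48 min; less 45 min break → 4 h 3 min
Thu: 05:22–11:34 = 6 h 12 min; less 45 min break → 5 h 27 min
Fri: 05:38–16:59 = 11 h 21 min; less 45 min break → 10 h 36 min
Mon reg 8 h 5 min / OT 0 h 0 min; Tue reg 8 h 32 min / OT 0 h 0 min; Wed reg 4 h 3 min / OT 0 h 0 min; Thu reg 5 h 27 min / OT 0 h 0 min; Fri reg 9 h 0 min / OT 1 h 36 min.
Totals: regular 35 h 7 min, overtime 1 h 36 min.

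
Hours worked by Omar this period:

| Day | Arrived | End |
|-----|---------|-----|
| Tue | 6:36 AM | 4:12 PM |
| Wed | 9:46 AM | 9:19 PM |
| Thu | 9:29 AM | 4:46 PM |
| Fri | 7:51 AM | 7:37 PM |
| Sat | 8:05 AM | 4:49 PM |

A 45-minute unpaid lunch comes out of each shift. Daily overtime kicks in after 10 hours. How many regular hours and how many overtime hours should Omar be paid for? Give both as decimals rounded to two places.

Tue: 6:36 AM–4:12 PM = 9 h 36 min; less 45 min break → 8 h 51 min
Wed: 9:46 AM–9:19 PM = 11 h 33 min; less 45 min break → 10 h 48 min
Thu: 9:29 AM–4:46 PM = 7 h 17 min; less 45 min break → 6 h 32 min
Fri: 7:51 AM–7:37 PM = 11 h 46 min; less 45 min break → 11 h 1 min
Sat: 8:05 AM–4:49 PM = 8 h 44 min; less 45 min break → 7 h 59 min
Tue reg 8 h 51 min / OT 0 h 0 min; Wed reg 10 h 0 min / OT 0 h 48 min; Thu reg 6 h 32 min / OT 0 h 0 min; Fri reg 10 h 0 min / OT 1 h 1 min; Sat reg 7 h 59 min / OT 0 h 0 min.
Totals: regular 43 h 22 min, overtime 1 h 49 min.

Regular 43.37 hours, overtime 1.82 hours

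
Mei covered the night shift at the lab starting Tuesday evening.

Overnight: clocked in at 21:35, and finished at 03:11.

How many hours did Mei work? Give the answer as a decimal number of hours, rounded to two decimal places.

5.60 hours

Overnight: 21:35 → midnight = 2 h 25 min; midnight → 03:11 = 3 h 11 min; span 5 h 36 min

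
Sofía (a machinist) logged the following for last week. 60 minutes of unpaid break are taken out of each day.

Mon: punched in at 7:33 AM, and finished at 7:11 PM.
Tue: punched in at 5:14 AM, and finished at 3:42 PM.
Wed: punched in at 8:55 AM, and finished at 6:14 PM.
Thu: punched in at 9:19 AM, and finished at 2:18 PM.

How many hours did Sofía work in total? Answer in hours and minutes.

Mon: 7:33 AM–7:11 PM = 11 h 38 min; less 60 min break → 10 h 38 min
Tue: 5:14 AM–3:42 PM = 10 h 28 min; less 60 min break → 9 h 28 min
Wed: 8:55 AM–6:14 PM = 9 h 19 min; less 60 min break → 8 h 19 min
Thu: 9:19 AM–2:18 PM = 4 h 59 min; less 60 min break → 3 h 59 min
Total: 10 h 38 min + 9 h 28 min + 8 h 19 min + 3 h 59 min = 32 h 24 min.

32 h 24 min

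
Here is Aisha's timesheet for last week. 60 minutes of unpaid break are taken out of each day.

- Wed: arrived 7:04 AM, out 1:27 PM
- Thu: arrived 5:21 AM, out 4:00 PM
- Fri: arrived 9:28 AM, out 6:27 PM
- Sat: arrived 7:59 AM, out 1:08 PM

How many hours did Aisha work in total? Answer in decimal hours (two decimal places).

Wed: 7:04 AM–1:27 PM = 6 h 23 min; less 60 min break → 5 h 23 min
Thu: 5:21 AM–4:00 PM = 10 h 39 min; less 60 min break → 9 h 39 min
Fri: 9:28 AM–6:27 PM = 8 h 59 min; less 60 min break → 7 h 59 min
Sat: 7:59 AM–1:08 PM = 5 h 9 min; less 60 min break → 4 h 9 min
Total: 5 h 23 min + 9 h 39 min + 7 h 59 min + 4 h 9 min = 27 h 10 min.

27.17 hours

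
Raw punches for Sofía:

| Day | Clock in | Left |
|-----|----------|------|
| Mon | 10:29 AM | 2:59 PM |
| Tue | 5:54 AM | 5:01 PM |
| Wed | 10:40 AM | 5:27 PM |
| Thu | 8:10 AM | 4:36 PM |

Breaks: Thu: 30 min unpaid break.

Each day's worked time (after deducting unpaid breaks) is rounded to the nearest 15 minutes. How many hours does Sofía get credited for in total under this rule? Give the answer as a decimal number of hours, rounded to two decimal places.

Mon: 10:29 AM–2:59 PM = 4 h 30 min → rounds to 4 h 30 min
Tue: 5:54 AM–5:01 PM = 11 h 7 min → rounds to 11 h 0 min
Wed: 10:40 AM–5:27 PM = 6 h 47 min → rounds to 6 h 45 min
Thu: 8:10 AM–4:36 PM = 8 h 26 min − 30 min = 7 h 56 min → rounds to 8 h 0 min
Total credited: 30 h 15 min.

30.25 hours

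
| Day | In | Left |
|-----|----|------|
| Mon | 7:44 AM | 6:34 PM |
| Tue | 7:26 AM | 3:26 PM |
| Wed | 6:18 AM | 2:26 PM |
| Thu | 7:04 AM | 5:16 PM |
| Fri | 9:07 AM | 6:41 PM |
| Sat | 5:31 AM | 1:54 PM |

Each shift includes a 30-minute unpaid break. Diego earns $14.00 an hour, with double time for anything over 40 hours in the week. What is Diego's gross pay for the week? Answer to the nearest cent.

$899.27

Mon: 7:44 AM–6:34 PM = 10 h 50 min; less 30 min break → 10 h 20 min
Tue: 7:26 AM–3:26 PM = 8 h 0 min; less 30 min break → 7 h 30 min
Wed: 6:18 AM–2:26 PM = 8 h 8 min; less 30 min break → 7 h 38 min
Thu: 7:04 AM–5:16 PM = 10 h 12 min; less 30 min break → 9 h 42 min
Fri: 9:07 AM–6:41 PM = 9 h 34 min; less 30 min break → 9 h 4 min
Sat: 5:31 AM–1:54 PM = 8 h 23 min; less 30 min break → 7 h 53 min
Total worked: 52 h 7 min = 3127 min.
Regular 40 h 0 min = 2400 min at $14.00/h; overtime 12 h 7 min = 727 min at $28.00/h.
Pay = (2400 × $14.00 + 727 × $28.00) ÷ 60 = $899.27.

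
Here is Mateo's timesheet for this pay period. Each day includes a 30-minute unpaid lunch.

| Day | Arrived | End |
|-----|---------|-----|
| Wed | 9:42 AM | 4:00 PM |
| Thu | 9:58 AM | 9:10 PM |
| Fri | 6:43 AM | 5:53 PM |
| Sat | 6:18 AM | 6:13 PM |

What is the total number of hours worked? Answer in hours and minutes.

38 h 35 min

Wed: 9:42 AM–4:00 PM = 6 h 18 min; less 30 min break → 5 h 48 min
Thu: 9:58 AM–9:10 PM = 11 h 12 min; less 30 min break → 10 h 42 min
Fri: 6:43 AM–5:53 PM = 11 h 10 min; less 30 min break → 10 h 40 min
Sat: 6:18 AM–6:13 PM = 11 h 55 min; less 30 min break → 11 h 25 min
Total: 5 h 48 min + 10 h 42 min + 10 h 40 min + 11 h 25 min = 38 h 35 min.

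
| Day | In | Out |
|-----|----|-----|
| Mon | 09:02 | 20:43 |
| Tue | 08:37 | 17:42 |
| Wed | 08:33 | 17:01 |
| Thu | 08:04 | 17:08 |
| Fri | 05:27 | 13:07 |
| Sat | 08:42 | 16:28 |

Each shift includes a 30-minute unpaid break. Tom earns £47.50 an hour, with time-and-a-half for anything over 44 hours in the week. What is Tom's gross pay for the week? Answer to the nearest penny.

£2569.75

Mon: 09:02–20:43 = 11 h 41 min; less 30 min break → 11 h 11 min
Tue: 08:37–17:42 = 9 h 5 min; less 30 min break → 8 h 35 min
Wed: 08:33–17:01 = 8 h 28 min; less 30 min break → 7 h 58 min
Thu: 08:04–17:08 = 9 h 4 min; less 30 min break → 8 h 34 min
Fri: 05:27–13:07 = 7 h 40 min; less 30 min break → 7 h 10 min
Sat: 08:42–16:28 = 7 h 46 min; less 30 min break → 7 h 16 min
Total worked: 50 h 44 min = 3044 min.
Regular 44 h 0 min = 2640 min at £47.50/h; overtime 6 h 44 min = 404 min at £71.25/h.
Pay = (2640 × £47.50 + 404 × £71.25) ÷ 60 = £2569.75.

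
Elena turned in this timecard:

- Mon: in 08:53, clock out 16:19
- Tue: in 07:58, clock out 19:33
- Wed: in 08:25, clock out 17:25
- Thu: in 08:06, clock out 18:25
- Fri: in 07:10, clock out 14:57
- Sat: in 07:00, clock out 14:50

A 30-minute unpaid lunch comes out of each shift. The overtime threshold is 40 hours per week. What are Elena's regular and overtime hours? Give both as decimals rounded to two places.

Regular 40.00 hours, overtime 10.95 hours

Mon: 08:53–16:19 = 7 h 26 min; less 30 min break → 6 h 56 min
Tue: 07:58–19:33 = 11 h 35 min; less 30 min break → 11 h 5 min
Wed: 08:25–17:25 = 9 h 0 min; less 30 min break → 8 h 30 min
Thu: 08:06–18:25 = 10 h 19 min; less 30 min break → 9 h 49 min
Fri: 07:10–14:57 = 7 h 47 min; less 30 min break → 7 h 17 min
Sat: 07:00–14:50 = 7 h 50 min; less 30 min break → 7 h 20 min
Total worked: 50 h 57 min = 50.95 h.
Threshold 40 h → overtime 10 h 57 min, regular 40 h 0 min.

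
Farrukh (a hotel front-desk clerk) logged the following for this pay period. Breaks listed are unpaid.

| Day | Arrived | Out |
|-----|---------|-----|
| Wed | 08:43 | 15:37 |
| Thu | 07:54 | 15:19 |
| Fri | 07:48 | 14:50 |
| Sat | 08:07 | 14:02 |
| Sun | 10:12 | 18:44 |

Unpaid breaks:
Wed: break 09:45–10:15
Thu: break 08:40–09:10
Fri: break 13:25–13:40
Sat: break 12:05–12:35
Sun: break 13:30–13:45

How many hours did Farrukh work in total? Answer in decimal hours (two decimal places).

33.80 hours

Wed: 08:43–15:37 = 6 h 54 min; less 30 min break → 6 h 24 min
Thu: 07:54–15:19 = 7 h 25 min; less 30 min break → 6 h 55 min
Fri: 07:48–14:50 = 7 h 2 min; less 15 min break → 6 h 47 min
Sat: 08:07–14:02 = 5 h 55 min; less 30 min break → 5 h 25 min
Sun: 10:12–18:44 = 8 h 32 min; less 15 min break → 8 h 17 min
Total: 6 h 24 min + 6 h 55 min + 6 h 47 min + 5 h 25 min + 8 h 17 min = 33 h 48 min.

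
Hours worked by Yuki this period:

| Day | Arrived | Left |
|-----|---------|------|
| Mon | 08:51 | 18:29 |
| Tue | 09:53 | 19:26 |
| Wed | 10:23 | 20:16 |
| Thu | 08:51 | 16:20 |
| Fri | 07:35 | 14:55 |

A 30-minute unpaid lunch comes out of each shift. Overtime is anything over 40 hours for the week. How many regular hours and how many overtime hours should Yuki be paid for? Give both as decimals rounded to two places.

Regular 40.00 hours, overtime 1.38 hours

Mon: 08:51–18:29 = 9 h 38 min; less 30 min break → 9 h 8 min
Tue: 09:53–19:26 = 9 h 33 min; less 30 min break → 9 h 3 min
Wed: 10:23–20:16 = 9 h 53 min; less 30 min break → 9 h 23 min
Thu: 08:51–16:20 = 7 h 29 min; less 30 min break → 6 h 59 min
Fri: 07:35–14:55 = 7 h 20 min; less 30 min break → 6 h 50 min
Total worked: 41 h 23 min = 41.38 h.
Threshold 40 h → overtime 1 h 23 min, regular 40 h 0 min.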